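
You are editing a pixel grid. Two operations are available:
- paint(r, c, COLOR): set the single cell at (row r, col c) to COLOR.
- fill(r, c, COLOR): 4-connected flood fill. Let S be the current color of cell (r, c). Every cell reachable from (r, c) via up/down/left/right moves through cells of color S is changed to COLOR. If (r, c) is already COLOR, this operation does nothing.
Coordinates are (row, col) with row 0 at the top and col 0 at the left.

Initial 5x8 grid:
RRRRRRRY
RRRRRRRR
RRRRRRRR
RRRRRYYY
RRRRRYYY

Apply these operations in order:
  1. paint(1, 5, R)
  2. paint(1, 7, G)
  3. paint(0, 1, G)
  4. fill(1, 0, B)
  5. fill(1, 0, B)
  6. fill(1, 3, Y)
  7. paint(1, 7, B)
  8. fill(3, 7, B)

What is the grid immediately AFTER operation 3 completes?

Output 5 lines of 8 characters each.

After op 1 paint(1,5,R):
RRRRRRRY
RRRRRRRR
RRRRRRRR
RRRRRYYY
RRRRRYYY
After op 2 paint(1,7,G):
RRRRRRRY
RRRRRRRG
RRRRRRRR
RRRRRYYY
RRRRRYYY
After op 3 paint(0,1,G):
RGRRRRRY
RRRRRRRG
RRRRRRRR
RRRRRYYY
RRRRRYYY

Answer: RGRRRRRY
RRRRRRRG
RRRRRRRR
RRRRRYYY
RRRRRYYY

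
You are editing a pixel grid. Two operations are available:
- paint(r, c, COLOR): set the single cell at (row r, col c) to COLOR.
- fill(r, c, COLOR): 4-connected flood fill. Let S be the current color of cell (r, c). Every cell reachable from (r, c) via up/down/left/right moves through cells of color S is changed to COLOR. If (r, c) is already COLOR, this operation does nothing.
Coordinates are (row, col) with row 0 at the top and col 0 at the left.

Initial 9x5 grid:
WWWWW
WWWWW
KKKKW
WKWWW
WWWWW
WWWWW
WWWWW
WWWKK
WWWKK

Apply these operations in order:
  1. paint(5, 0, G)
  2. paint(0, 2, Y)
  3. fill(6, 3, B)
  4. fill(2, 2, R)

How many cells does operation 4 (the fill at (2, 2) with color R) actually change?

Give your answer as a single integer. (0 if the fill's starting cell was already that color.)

Answer: 5

Derivation:
After op 1 paint(5,0,G):
WWWWW
WWWWW
KKKKW
WKWWW
WWWWW
GWWWW
WWWWW
WWWKK
WWWKK
After op 2 paint(0,2,Y):
WWYWW
WWWWW
KKKKW
WKWWW
WWWWW
GWWWW
WWWWW
WWWKK
WWWKK
After op 3 fill(6,3,B) [34 cells changed]:
BBYBB
BBBBB
KKKKB
BKBBB
BBBBB
GBBBB
BBBBB
BBBKK
BBBKK
After op 4 fill(2,2,R) [5 cells changed]:
BBYBB
BBBBB
RRRRB
BRBBB
BBBBB
GBBBB
BBBBB
BBBKK
BBBKK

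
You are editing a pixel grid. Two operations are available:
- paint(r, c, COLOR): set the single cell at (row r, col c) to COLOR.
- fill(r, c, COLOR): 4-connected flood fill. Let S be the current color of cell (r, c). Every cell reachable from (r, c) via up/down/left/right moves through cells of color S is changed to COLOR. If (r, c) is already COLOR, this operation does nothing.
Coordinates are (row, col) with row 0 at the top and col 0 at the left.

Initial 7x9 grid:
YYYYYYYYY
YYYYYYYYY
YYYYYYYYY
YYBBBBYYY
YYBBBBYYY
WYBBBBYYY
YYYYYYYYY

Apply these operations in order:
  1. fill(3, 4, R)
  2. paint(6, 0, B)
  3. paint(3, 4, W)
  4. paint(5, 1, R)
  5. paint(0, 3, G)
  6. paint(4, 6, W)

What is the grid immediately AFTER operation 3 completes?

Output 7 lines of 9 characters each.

After op 1 fill(3,4,R) [12 cells changed]:
YYYYYYYYY
YYYYYYYYY
YYYYYYYYY
YYRRRRYYY
YYRRRRYYY
WYRRRRYYY
YYYYYYYYY
After op 2 paint(6,0,B):
YYYYYYYYY
YYYYYYYYY
YYYYYYYYY
YYRRRRYYY
YYRRRRYYY
WYRRRRYYY
BYYYYYYYY
After op 3 paint(3,4,W):
YYYYYYYYY
YYYYYYYYY
YYYYYYYYY
YYRRWRYYY
YYRRRRYYY
WYRRRRYYY
BYYYYYYYY

Answer: YYYYYYYYY
YYYYYYYYY
YYYYYYYYY
YYRRWRYYY
YYRRRRYYY
WYRRRRYYY
BYYYYYYYY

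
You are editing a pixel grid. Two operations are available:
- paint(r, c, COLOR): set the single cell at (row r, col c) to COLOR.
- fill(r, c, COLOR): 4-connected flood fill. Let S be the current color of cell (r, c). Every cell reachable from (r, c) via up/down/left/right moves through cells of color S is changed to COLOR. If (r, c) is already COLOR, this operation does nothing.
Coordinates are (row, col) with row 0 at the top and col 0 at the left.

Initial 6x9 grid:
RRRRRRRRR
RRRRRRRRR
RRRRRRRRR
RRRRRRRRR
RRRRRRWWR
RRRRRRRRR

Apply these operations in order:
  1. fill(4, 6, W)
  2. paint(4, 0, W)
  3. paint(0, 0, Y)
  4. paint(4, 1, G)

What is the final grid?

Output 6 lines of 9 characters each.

After op 1 fill(4,6,W) [0 cells changed]:
RRRRRRRRR
RRRRRRRRR
RRRRRRRRR
RRRRRRRRR
RRRRRRWWR
RRRRRRRRR
After op 2 paint(4,0,W):
RRRRRRRRR
RRRRRRRRR
RRRRRRRRR
RRRRRRRRR
WRRRRRWWR
RRRRRRRRR
After op 3 paint(0,0,Y):
YRRRRRRRR
RRRRRRRRR
RRRRRRRRR
RRRRRRRRR
WRRRRRWWR
RRRRRRRRR
After op 4 paint(4,1,G):
YRRRRRRRR
RRRRRRRRR
RRRRRRRRR
RRRRRRRRR
WGRRRRWWR
RRRRRRRRR

Answer: YRRRRRRRR
RRRRRRRRR
RRRRRRRRR
RRRRRRRRR
WGRRRRWWR
RRRRRRRRR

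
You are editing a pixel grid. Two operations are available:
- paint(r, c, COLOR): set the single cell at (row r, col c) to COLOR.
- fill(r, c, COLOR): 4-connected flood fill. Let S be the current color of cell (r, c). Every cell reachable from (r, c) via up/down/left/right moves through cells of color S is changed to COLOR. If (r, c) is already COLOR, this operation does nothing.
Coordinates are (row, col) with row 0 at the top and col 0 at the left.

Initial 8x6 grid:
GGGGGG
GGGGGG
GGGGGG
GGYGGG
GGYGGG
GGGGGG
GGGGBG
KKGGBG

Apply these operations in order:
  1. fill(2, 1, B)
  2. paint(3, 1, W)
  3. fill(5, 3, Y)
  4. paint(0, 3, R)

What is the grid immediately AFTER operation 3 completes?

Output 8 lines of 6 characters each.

Answer: YYYYYY
YYYYYY
YYYYYY
YWYYYY
YYYYYY
YYYYYY
YYYYYY
KKYYYY

Derivation:
After op 1 fill(2,1,B) [42 cells changed]:
BBBBBB
BBBBBB
BBBBBB
BBYBBB
BBYBBB
BBBBBB
BBBBBB
KKBBBB
After op 2 paint(3,1,W):
BBBBBB
BBBBBB
BBBBBB
BWYBBB
BBYBBB
BBBBBB
BBBBBB
KKBBBB
After op 3 fill(5,3,Y) [43 cells changed]:
YYYYYY
YYYYYY
YYYYYY
YWYYYY
YYYYYY
YYYYYY
YYYYYY
KKYYYY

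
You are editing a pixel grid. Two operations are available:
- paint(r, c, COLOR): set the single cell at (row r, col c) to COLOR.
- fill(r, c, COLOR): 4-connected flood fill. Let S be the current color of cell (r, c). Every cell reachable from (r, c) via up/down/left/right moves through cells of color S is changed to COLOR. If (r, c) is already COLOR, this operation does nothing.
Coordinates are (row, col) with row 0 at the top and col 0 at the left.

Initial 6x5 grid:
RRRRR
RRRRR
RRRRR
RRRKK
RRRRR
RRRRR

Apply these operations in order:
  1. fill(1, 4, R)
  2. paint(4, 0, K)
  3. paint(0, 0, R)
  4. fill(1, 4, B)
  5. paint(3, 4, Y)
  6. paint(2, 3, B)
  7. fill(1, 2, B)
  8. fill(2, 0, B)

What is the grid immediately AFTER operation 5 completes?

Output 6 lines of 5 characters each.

After op 1 fill(1,4,R) [0 cells changed]:
RRRRR
RRRRR
RRRRR
RRRKK
RRRRR
RRRRR
After op 2 paint(4,0,K):
RRRRR
RRRRR
RRRRR
RRRKK
KRRRR
RRRRR
After op 3 paint(0,0,R):
RRRRR
RRRRR
RRRRR
RRRKK
KRRRR
RRRRR
After op 4 fill(1,4,B) [27 cells changed]:
BBBBB
BBBBB
BBBBB
BBBKK
KBBBB
BBBBB
After op 5 paint(3,4,Y):
BBBBB
BBBBB
BBBBB
BBBKY
KBBBB
BBBBB

Answer: BBBBB
BBBBB
BBBBB
BBBKY
KBBBB
BBBBB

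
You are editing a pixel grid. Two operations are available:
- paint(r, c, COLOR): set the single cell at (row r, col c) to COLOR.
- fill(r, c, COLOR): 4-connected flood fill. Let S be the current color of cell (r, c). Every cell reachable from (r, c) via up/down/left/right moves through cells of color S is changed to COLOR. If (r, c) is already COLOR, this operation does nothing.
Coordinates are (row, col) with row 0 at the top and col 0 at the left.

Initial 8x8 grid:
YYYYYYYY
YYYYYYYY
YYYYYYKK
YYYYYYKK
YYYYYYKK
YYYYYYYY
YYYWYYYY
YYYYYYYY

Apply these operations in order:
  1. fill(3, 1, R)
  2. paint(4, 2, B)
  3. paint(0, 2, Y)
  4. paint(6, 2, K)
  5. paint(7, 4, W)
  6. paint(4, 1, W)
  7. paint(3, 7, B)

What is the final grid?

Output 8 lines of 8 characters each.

Answer: RRYRRRRR
RRRRRRRR
RRRRRRKK
RRRRRRKB
RWBRRRKK
RRRRRRRR
RRKWRRRR
RRRRWRRR

Derivation:
After op 1 fill(3,1,R) [57 cells changed]:
RRRRRRRR
RRRRRRRR
RRRRRRKK
RRRRRRKK
RRRRRRKK
RRRRRRRR
RRRWRRRR
RRRRRRRR
After op 2 paint(4,2,B):
RRRRRRRR
RRRRRRRR
RRRRRRKK
RRRRRRKK
RRBRRRKK
RRRRRRRR
RRRWRRRR
RRRRRRRR
After op 3 paint(0,2,Y):
RRYRRRRR
RRRRRRRR
RRRRRRKK
RRRRRRKK
RRBRRRKK
RRRRRRRR
RRRWRRRR
RRRRRRRR
After op 4 paint(6,2,K):
RRYRRRRR
RRRRRRRR
RRRRRRKK
RRRRRRKK
RRBRRRKK
RRRRRRRR
RRKWRRRR
RRRRRRRR
After op 5 paint(7,4,W):
RRYRRRRR
RRRRRRRR
RRRRRRKK
RRRRRRKK
RRBRRRKK
RRRRRRRR
RRKWRRRR
RRRRWRRR
After op 6 paint(4,1,W):
RRYRRRRR
RRRRRRRR
RRRRRRKK
RRRRRRKK
RWBRRRKK
RRRRRRRR
RRKWRRRR
RRRRWRRR
After op 7 paint(3,7,B):
RRYRRRRR
RRRRRRRR
RRRRRRKK
RRRRRRKB
RWBRRRKK
RRRRRRRR
RRKWRRRR
RRRRWRRR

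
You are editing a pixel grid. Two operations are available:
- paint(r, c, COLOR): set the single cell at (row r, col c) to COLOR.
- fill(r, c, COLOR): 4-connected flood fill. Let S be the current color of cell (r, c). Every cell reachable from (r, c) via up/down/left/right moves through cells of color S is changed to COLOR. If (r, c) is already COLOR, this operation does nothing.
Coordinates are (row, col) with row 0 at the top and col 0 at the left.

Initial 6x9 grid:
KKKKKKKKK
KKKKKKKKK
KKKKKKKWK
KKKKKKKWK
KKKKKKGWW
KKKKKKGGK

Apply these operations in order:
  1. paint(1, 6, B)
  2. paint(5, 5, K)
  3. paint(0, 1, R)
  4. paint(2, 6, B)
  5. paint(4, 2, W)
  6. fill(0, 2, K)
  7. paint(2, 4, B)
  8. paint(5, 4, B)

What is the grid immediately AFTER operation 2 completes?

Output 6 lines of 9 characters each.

Answer: KKKKKKKKK
KKKKKKBKK
KKKKKKKWK
KKKKKKKWK
KKKKKKGWW
KKKKKKGGK

Derivation:
After op 1 paint(1,6,B):
KKKKKKKKK
KKKKKKBKK
KKKKKKKWK
KKKKKKKWK
KKKKKKGWW
KKKKKKGGK
After op 2 paint(5,5,K):
KKKKKKKKK
KKKKKKBKK
KKKKKKKWK
KKKKKKKWK
KKKKKKGWW
KKKKKKGGK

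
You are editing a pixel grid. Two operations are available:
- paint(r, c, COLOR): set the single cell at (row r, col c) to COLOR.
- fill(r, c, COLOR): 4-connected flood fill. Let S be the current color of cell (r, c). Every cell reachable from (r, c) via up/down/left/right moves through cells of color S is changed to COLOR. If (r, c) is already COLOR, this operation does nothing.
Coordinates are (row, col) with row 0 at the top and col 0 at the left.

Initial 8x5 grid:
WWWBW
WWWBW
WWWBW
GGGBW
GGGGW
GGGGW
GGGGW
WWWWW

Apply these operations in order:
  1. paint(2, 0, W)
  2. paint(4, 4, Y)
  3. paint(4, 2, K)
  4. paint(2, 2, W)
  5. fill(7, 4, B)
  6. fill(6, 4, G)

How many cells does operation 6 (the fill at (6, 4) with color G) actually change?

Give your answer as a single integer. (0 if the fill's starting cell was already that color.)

Answer: 7

Derivation:
After op 1 paint(2,0,W):
WWWBW
WWWBW
WWWBW
GGGBW
GGGGW
GGGGW
GGGGW
WWWWW
After op 2 paint(4,4,Y):
WWWBW
WWWBW
WWWBW
GGGBW
GGGGY
GGGGW
GGGGW
WWWWW
After op 3 paint(4,2,K):
WWWBW
WWWBW
WWWBW
GGGBW
GGKGY
GGGGW
GGGGW
WWWWW
After op 4 paint(2,2,W):
WWWBW
WWWBW
WWWBW
GGGBW
GGKGY
GGGGW
GGGGW
WWWWW
After op 5 fill(7,4,B) [7 cells changed]:
WWWBW
WWWBW
WWWBW
GGGBW
GGKGY
GGGGB
GGGGB
BBBBB
After op 6 fill(6,4,G) [7 cells changed]:
WWWBW
WWWBW
WWWBW
GGGBW
GGKGY
GGGGG
GGGGG
GGGGG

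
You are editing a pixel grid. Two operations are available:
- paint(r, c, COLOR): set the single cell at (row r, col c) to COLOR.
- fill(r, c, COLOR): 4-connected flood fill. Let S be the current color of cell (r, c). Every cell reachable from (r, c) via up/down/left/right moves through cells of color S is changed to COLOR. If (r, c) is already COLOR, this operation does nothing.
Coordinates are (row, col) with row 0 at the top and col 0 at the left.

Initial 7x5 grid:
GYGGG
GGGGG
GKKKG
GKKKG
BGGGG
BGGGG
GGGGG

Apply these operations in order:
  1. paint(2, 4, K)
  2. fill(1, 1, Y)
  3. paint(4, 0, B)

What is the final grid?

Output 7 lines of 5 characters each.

Answer: YYYYY
YYYYY
YKKKK
YKKKG
BGGGG
BGGGG
GGGGG

Derivation:
After op 1 paint(2,4,K):
GYGGG
GGGGG
GKKKK
GKKKG
BGGGG
BGGGG
GGGGG
After op 2 fill(1,1,Y) [11 cells changed]:
YYYYY
YYYYY
YKKKK
YKKKG
BGGGG
BGGGG
GGGGG
After op 3 paint(4,0,B):
YYYYY
YYYYY
YKKKK
YKKKG
BGGGG
BGGGG
GGGGG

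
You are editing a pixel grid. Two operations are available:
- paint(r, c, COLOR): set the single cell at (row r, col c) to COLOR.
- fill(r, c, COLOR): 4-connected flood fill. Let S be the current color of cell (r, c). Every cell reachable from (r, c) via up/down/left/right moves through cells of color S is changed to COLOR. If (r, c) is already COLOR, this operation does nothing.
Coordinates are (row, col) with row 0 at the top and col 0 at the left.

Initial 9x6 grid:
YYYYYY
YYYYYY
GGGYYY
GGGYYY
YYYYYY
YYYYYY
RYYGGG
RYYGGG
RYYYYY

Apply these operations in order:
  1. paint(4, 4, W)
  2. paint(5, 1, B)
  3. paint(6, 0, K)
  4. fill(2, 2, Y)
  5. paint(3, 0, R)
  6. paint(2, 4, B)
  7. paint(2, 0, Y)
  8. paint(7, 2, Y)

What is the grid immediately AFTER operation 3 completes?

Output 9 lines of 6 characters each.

Answer: YYYYYY
YYYYYY
GGGYYY
GGGYYY
YYYYWY
YBYYYY
KYYGGG
RYYGGG
RYYYYY

Derivation:
After op 1 paint(4,4,W):
YYYYYY
YYYYYY
GGGYYY
GGGYYY
YYYYWY
YYYYYY
RYYGGG
RYYGGG
RYYYYY
After op 2 paint(5,1,B):
YYYYYY
YYYYYY
GGGYYY
GGGYYY
YYYYWY
YBYYYY
RYYGGG
RYYGGG
RYYYYY
After op 3 paint(6,0,K):
YYYYYY
YYYYYY
GGGYYY
GGGYYY
YYYYWY
YBYYYY
KYYGGG
RYYGGG
RYYYYY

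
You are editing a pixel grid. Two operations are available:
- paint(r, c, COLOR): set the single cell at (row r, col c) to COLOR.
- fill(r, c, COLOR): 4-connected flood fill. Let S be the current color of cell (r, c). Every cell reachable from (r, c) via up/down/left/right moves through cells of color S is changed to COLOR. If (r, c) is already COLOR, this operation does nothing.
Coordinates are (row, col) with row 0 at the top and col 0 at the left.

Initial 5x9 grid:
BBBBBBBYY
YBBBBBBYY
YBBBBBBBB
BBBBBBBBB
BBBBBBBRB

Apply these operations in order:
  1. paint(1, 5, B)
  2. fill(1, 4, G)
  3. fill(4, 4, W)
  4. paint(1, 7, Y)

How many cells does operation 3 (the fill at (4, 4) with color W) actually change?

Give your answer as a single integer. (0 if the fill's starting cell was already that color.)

After op 1 paint(1,5,B):
BBBBBBBYY
YBBBBBBYY
YBBBBBBBB
BBBBBBBBB
BBBBBBBRB
After op 2 fill(1,4,G) [38 cells changed]:
GGGGGGGYY
YGGGGGGYY
YGGGGGGGG
GGGGGGGGG
GGGGGGGRG
After op 3 fill(4,4,W) [38 cells changed]:
WWWWWWWYY
YWWWWWWYY
YWWWWWWWW
WWWWWWWWW
WWWWWWWRW

Answer: 38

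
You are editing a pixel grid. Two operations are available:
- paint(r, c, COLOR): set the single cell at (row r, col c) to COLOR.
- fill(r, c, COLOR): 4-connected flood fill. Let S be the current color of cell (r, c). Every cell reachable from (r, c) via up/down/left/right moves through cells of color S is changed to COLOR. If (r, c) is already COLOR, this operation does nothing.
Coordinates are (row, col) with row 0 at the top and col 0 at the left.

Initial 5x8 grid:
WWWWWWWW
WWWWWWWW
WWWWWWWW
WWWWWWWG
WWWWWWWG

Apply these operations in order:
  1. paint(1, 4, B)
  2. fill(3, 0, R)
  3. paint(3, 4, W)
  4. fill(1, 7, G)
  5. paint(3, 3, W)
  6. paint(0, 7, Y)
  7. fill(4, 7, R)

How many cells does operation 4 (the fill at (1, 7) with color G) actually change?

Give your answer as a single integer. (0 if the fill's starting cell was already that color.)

Answer: 36

Derivation:
After op 1 paint(1,4,B):
WWWWWWWW
WWWWBWWW
WWWWWWWW
WWWWWWWG
WWWWWWWG
After op 2 fill(3,0,R) [37 cells changed]:
RRRRRRRR
RRRRBRRR
RRRRRRRR
RRRRRRRG
RRRRRRRG
After op 3 paint(3,4,W):
RRRRRRRR
RRRRBRRR
RRRRRRRR
RRRRWRRG
RRRRRRRG
After op 4 fill(1,7,G) [36 cells changed]:
GGGGGGGG
GGGGBGGG
GGGGGGGG
GGGGWGGG
GGGGGGGG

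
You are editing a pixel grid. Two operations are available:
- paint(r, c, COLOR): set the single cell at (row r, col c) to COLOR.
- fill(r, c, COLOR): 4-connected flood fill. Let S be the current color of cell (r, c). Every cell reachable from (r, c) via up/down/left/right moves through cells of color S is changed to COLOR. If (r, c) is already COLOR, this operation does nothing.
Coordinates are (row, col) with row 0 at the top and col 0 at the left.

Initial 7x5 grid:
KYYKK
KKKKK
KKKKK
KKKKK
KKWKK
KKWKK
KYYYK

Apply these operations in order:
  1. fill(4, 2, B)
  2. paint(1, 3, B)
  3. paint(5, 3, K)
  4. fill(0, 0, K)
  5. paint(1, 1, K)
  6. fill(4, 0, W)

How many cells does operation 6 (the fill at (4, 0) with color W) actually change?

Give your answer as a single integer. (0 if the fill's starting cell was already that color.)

Answer: 27

Derivation:
After op 1 fill(4,2,B) [2 cells changed]:
KYYKK
KKKKK
KKKKK
KKKKK
KKBKK
KKBKK
KYYYK
After op 2 paint(1,3,B):
KYYKK
KKKBK
KKKKK
KKKKK
KKBKK
KKBKK
KYYYK
After op 3 paint(5,3,K):
KYYKK
KKKBK
KKKKK
KKKKK
KKBKK
KKBKK
KYYYK
After op 4 fill(0,0,K) [0 cells changed]:
KYYKK
KKKBK
KKKKK
KKKKK
KKBKK
KKBKK
KYYYK
After op 5 paint(1,1,K):
KYYKK
KKKBK
KKKKK
KKKKK
KKBKK
KKBKK
KYYYK
After op 6 fill(4,0,W) [27 cells changed]:
WYYWW
WWWBW
WWWWW
WWWWW
WWBWW
WWBWW
WYYYW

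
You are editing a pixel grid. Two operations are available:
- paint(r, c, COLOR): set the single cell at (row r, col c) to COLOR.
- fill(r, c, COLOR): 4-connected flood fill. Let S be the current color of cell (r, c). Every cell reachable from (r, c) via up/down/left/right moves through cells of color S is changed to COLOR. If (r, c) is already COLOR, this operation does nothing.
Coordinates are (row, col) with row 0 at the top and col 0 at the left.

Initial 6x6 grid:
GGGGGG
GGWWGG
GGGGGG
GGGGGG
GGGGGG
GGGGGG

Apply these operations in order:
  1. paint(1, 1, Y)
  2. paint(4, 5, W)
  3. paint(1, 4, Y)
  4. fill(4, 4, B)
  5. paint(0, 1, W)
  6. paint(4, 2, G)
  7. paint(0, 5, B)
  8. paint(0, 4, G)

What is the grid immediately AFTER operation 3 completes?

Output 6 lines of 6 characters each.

After op 1 paint(1,1,Y):
GGGGGG
GYWWGG
GGGGGG
GGGGGG
GGGGGG
GGGGGG
After op 2 paint(4,5,W):
GGGGGG
GYWWGG
GGGGGG
GGGGGG
GGGGGW
GGGGGG
After op 3 paint(1,4,Y):
GGGGGG
GYWWYG
GGGGGG
GGGGGG
GGGGGW
GGGGGG

Answer: GGGGGG
GYWWYG
GGGGGG
GGGGGG
GGGGGW
GGGGGG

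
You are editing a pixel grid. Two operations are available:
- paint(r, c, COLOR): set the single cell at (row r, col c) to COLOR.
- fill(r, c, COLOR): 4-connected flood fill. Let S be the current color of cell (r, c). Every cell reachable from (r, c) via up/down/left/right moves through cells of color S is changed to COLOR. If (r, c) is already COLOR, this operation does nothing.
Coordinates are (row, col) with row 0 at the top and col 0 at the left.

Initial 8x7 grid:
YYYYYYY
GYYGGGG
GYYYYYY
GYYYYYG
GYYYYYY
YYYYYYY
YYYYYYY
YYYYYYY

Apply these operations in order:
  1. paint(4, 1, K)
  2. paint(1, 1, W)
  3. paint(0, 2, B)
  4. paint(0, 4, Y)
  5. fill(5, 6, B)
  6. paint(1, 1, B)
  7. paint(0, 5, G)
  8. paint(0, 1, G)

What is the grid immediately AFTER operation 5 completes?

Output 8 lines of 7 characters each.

Answer: YYBYYYY
GWBGGGG
GBBBBBB
GBBBBBG
GKBBBBB
BBBBBBB
BBBBBBB
BBBBBBB

Derivation:
After op 1 paint(4,1,K):
YYYYYYY
GYYGGGG
GYYYYYY
GYYYYYG
GKYYYYY
YYYYYYY
YYYYYYY
YYYYYYY
After op 2 paint(1,1,W):
YYYYYYY
GWYGGGG
GYYYYYY
GYYYYYG
GKYYYYY
YYYYYYY
YYYYYYY
YYYYYYY
After op 3 paint(0,2,B):
YYBYYYY
GWYGGGG
GYYYYYY
GYYYYYG
GKYYYYY
YYYYYYY
YYYYYYY
YYYYYYY
After op 4 paint(0,4,Y):
YYBYYYY
GWYGGGG
GYYYYYY
GYYYYYG
GKYYYYY
YYYYYYY
YYYYYYY
YYYYYYY
After op 5 fill(5,6,B) [38 cells changed]:
YYBYYYY
GWBGGGG
GBBBBBB
GBBBBBG
GKBBBBB
BBBBBBB
BBBBBBB
BBBBBBB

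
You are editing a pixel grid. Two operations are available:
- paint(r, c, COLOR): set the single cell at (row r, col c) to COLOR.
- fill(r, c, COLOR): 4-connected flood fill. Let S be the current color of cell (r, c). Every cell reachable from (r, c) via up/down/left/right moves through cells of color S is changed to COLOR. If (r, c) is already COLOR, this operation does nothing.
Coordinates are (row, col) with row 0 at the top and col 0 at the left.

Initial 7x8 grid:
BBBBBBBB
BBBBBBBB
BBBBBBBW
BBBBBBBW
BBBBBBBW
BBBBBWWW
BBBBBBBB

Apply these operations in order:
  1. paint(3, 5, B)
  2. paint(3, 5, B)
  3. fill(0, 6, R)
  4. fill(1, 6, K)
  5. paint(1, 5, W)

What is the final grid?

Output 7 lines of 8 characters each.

Answer: KKKKKKKK
KKKKKWKK
KKKKKKKW
KKKKKKKW
KKKKKKKW
KKKKKWWW
KKKKKKKK

Derivation:
After op 1 paint(3,5,B):
BBBBBBBB
BBBBBBBB
BBBBBBBW
BBBBBBBW
BBBBBBBW
BBBBBWWW
BBBBBBBB
After op 2 paint(3,5,B):
BBBBBBBB
BBBBBBBB
BBBBBBBW
BBBBBBBW
BBBBBBBW
BBBBBWWW
BBBBBBBB
After op 3 fill(0,6,R) [50 cells changed]:
RRRRRRRR
RRRRRRRR
RRRRRRRW
RRRRRRRW
RRRRRRRW
RRRRRWWW
RRRRRRRR
After op 4 fill(1,6,K) [50 cells changed]:
KKKKKKKK
KKKKKKKK
KKKKKKKW
KKKKKKKW
KKKKKKKW
KKKKKWWW
KKKKKKKK
After op 5 paint(1,5,W):
KKKKKKKK
KKKKKWKK
KKKKKKKW
KKKKKKKW
KKKKKKKW
KKKKKWWW
KKKKKKKK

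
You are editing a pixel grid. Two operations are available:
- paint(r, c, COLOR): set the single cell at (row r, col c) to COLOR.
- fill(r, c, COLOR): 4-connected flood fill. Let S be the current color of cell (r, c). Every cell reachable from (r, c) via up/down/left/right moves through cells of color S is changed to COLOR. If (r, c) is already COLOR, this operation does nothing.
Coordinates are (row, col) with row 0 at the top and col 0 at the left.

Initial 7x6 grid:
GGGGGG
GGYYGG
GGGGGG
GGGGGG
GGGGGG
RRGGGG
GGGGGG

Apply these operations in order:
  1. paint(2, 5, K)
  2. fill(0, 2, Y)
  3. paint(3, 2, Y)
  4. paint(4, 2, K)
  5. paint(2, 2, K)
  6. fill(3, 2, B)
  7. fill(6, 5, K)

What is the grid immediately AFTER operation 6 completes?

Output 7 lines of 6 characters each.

After op 1 paint(2,5,K):
GGGGGG
GGYYGG
GGGGGK
GGGGGG
GGGGGG
RRGGGG
GGGGGG
After op 2 fill(0,2,Y) [37 cells changed]:
YYYYYY
YYYYYY
YYYYYK
YYYYYY
YYYYYY
RRYYYY
YYYYYY
After op 3 paint(3,2,Y):
YYYYYY
YYYYYY
YYYYYK
YYYYYY
YYYYYY
RRYYYY
YYYYYY
After op 4 paint(4,2,K):
YYYYYY
YYYYYY
YYYYYK
YYYYYY
YYKYYY
RRYYYY
YYYYYY
After op 5 paint(2,2,K):
YYYYYY
YYYYYY
YYKYYK
YYYYYY
YYKYYY
RRYYYY
YYYYYY
After op 6 fill(3,2,B) [37 cells changed]:
BBBBBB
BBBBBB
BBKBBK
BBBBBB
BBKBBB
RRBBBB
BBBBBB

Answer: BBBBBB
BBBBBB
BBKBBK
BBBBBB
BBKBBB
RRBBBB
BBBBBB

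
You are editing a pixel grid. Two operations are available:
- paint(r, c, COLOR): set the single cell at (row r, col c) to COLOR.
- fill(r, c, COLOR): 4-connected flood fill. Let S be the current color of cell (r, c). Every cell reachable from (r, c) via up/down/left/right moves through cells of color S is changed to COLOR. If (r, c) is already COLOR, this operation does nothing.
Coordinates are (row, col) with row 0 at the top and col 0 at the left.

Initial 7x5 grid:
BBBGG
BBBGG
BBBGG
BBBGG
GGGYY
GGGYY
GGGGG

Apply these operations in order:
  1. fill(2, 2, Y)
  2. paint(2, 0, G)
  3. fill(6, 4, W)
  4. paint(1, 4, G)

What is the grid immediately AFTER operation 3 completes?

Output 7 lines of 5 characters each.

Answer: YYYGG
YYYGG
GYYGG
YYYGG
WWWYY
WWWYY
WWWWW

Derivation:
After op 1 fill(2,2,Y) [12 cells changed]:
YYYGG
YYYGG
YYYGG
YYYGG
GGGYY
GGGYY
GGGGG
After op 2 paint(2,0,G):
YYYGG
YYYGG
GYYGG
YYYGG
GGGYY
GGGYY
GGGGG
After op 3 fill(6,4,W) [11 cells changed]:
YYYGG
YYYGG
GYYGG
YYYGG
WWWYY
WWWYY
WWWWW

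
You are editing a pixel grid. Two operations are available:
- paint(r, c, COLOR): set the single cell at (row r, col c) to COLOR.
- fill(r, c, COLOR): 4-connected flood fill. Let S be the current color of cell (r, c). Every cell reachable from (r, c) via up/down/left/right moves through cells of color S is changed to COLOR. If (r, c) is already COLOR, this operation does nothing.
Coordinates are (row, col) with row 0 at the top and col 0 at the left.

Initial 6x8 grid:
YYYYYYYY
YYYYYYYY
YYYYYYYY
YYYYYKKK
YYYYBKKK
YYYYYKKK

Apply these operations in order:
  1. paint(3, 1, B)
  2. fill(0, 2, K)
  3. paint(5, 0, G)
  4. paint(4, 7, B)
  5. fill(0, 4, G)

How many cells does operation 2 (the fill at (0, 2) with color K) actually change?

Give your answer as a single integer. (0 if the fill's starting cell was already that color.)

Answer: 37

Derivation:
After op 1 paint(3,1,B):
YYYYYYYY
YYYYYYYY
YYYYYYYY
YBYYYKKK
YYYYBKKK
YYYYYKKK
After op 2 fill(0,2,K) [37 cells changed]:
KKKKKKKK
KKKKKKKK
KKKKKKKK
KBKKKKKK
KKKKBKKK
KKKKKKKK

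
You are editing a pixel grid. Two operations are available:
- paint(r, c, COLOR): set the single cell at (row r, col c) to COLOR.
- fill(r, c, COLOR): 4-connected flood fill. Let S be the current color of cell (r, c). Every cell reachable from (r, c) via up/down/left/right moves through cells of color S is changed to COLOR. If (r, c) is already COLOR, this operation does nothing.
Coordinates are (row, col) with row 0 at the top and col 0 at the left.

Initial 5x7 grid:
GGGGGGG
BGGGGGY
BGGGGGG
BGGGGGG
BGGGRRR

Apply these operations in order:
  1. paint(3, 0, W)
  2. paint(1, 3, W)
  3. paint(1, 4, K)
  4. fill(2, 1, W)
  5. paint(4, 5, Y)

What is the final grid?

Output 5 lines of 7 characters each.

After op 1 paint(3,0,W):
GGGGGGG
BGGGGGY
BGGGGGG
WGGGGGG
BGGGRRR
After op 2 paint(1,3,W):
GGGGGGG
BGGWGGY
BGGGGGG
WGGGGGG
BGGGRRR
After op 3 paint(1,4,K):
GGGGGGG
BGGWKGY
BGGGGGG
WGGGGGG
BGGGRRR
After op 4 fill(2,1,W) [25 cells changed]:
WWWWWWW
BWWWKWY
BWWWWWW
WWWWWWW
BWWWRRR
After op 5 paint(4,5,Y):
WWWWWWW
BWWWKWY
BWWWWWW
WWWWWWW
BWWWRYR

Answer: WWWWWWW
BWWWKWY
BWWWWWW
WWWWWWW
BWWWRYR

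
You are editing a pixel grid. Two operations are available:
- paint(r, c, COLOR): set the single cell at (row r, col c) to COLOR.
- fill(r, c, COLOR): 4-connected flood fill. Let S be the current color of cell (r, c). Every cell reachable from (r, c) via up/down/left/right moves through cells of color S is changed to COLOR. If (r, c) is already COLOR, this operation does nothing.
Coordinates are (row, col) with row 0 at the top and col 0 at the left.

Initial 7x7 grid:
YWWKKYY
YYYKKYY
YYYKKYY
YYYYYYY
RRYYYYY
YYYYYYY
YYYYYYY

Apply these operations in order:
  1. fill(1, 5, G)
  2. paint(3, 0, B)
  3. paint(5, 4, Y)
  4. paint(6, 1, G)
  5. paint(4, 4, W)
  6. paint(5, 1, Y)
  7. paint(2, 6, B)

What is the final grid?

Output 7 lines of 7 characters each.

After op 1 fill(1,5,G) [39 cells changed]:
GWWKKGG
GGGKKGG
GGGKKGG
GGGGGGG
RRGGGGG
GGGGGGG
GGGGGGG
After op 2 paint(3,0,B):
GWWKKGG
GGGKKGG
GGGKKGG
BGGGGGG
RRGGGGG
GGGGGGG
GGGGGGG
After op 3 paint(5,4,Y):
GWWKKGG
GGGKKGG
GGGKKGG
BGGGGGG
RRGGGGG
GGGGYGG
GGGGGGG
After op 4 paint(6,1,G):
GWWKKGG
GGGKKGG
GGGKKGG
BGGGGGG
RRGGGGG
GGGGYGG
GGGGGGG
After op 5 paint(4,4,W):
GWWKKGG
GGGKKGG
GGGKKGG
BGGGGGG
RRGGWGG
GGGGYGG
GGGGGGG
After op 6 paint(5,1,Y):
GWWKKGG
GGGKKGG
GGGKKGG
BGGGGGG
RRGGWGG
GYGGYGG
GGGGGGG
After op 7 paint(2,6,B):
GWWKKGG
GGGKKGG
GGGKKGB
BGGGGGG
RRGGWGG
GYGGYGG
GGGGGGG

Answer: GWWKKGG
GGGKKGG
GGGKKGB
BGGGGGG
RRGGWGG
GYGGYGG
GGGGGGG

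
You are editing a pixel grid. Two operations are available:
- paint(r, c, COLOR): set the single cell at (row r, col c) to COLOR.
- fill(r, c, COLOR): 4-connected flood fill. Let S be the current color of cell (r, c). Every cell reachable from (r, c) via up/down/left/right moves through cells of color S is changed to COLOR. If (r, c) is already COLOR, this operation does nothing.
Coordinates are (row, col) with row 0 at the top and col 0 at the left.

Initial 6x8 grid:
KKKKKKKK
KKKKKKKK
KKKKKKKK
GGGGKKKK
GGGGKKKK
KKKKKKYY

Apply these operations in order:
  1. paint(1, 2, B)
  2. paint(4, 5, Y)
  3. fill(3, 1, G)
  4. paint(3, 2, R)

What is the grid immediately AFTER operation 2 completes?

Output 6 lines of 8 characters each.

Answer: KKKKKKKK
KKBKKKKK
KKKKKKKK
GGGGKKKK
GGGGKYKK
KKKKKKYY

Derivation:
After op 1 paint(1,2,B):
KKKKKKKK
KKBKKKKK
KKKKKKKK
GGGGKKKK
GGGGKKKK
KKKKKKYY
After op 2 paint(4,5,Y):
KKKKKKKK
KKBKKKKK
KKKKKKKK
GGGGKKKK
GGGGKYKK
KKKKKKYY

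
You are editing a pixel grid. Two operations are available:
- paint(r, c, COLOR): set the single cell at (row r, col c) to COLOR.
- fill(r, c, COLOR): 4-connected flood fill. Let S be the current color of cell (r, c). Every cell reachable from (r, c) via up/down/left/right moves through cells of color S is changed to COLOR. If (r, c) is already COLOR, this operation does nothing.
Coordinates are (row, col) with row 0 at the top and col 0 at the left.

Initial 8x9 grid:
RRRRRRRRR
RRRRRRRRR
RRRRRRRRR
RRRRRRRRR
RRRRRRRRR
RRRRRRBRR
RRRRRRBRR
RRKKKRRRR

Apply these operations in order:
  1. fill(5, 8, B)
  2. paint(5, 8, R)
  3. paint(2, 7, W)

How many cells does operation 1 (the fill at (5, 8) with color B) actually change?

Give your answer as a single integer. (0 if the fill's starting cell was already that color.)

Answer: 67

Derivation:
After op 1 fill(5,8,B) [67 cells changed]:
BBBBBBBBB
BBBBBBBBB
BBBBBBBBB
BBBBBBBBB
BBBBBBBBB
BBBBBBBBB
BBBBBBBBB
BBKKKBBBB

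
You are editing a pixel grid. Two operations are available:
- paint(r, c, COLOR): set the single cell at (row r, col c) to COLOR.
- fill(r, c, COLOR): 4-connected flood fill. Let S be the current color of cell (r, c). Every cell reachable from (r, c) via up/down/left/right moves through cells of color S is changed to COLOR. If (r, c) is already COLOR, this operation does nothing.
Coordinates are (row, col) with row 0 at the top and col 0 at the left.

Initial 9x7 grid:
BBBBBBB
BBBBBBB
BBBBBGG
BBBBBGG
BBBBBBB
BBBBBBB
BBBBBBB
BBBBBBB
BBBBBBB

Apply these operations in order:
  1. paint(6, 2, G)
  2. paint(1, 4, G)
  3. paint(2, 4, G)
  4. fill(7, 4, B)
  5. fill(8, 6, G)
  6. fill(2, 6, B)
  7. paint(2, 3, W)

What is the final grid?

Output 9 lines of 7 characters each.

After op 1 paint(6,2,G):
BBBBBBB
BBBBBBB
BBBBBGG
BBBBBGG
BBBBBBB
BBBBBBB
BBGBBBB
BBBBBBB
BBBBBBB
After op 2 paint(1,4,G):
BBBBBBB
BBBBGBB
BBBBBGG
BBBBBGG
BBBBBBB
BBBBBBB
BBGBBBB
BBBBBBB
BBBBBBB
After op 3 paint(2,4,G):
BBBBBBB
BBBBGBB
BBBBGGG
BBBBBGG
BBBBBBB
BBBBBBB
BBGBBBB
BBBBBBB
BBBBBBB
After op 4 fill(7,4,B) [0 cells changed]:
BBBBBBB
BBBBGBB
BBBBGGG
BBBBBGG
BBBBBBB
BBBBBBB
BBGBBBB
BBBBBBB
BBBBBBB
After op 5 fill(8,6,G) [56 cells changed]:
GGGGGGG
GGGGGGG
GGGGGGG
GGGGGGG
GGGGGGG
GGGGGGG
GGGGGGG
GGGGGGG
GGGGGGG
After op 6 fill(2,6,B) [63 cells changed]:
BBBBBBB
BBBBBBB
BBBBBBB
BBBBBBB
BBBBBBB
BBBBBBB
BBBBBBB
BBBBBBB
BBBBBBB
After op 7 paint(2,3,W):
BBBBBBB
BBBBBBB
BBBWBBB
BBBBBBB
BBBBBBB
BBBBBBB
BBBBBBB
BBBBBBB
BBBBBBB

Answer: BBBBBBB
BBBBBBB
BBBWBBB
BBBBBBB
BBBBBBB
BBBBBBB
BBBBBBB
BBBBBBB
BBBBBBB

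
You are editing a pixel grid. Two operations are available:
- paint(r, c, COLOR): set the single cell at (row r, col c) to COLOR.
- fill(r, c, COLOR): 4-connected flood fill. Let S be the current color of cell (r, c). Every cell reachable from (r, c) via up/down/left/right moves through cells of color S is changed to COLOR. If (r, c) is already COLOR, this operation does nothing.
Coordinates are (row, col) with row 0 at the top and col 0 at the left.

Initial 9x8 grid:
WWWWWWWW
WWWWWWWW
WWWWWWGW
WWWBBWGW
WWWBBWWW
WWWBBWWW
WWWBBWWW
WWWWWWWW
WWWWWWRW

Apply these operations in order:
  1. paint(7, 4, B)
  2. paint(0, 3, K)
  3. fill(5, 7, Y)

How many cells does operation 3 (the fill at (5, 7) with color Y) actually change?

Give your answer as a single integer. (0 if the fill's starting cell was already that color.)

After op 1 paint(7,4,B):
WWWWWWWW
WWWWWWWW
WWWWWWGW
WWWBBWGW
WWWBBWWW
WWWBBWWW
WWWBBWWW
WWWWBWWW
WWWWWWRW
After op 2 paint(0,3,K):
WWWKWWWW
WWWWWWWW
WWWWWWGW
WWWBBWGW
WWWBBWWW
WWWBBWWW
WWWBBWWW
WWWWBWWW
WWWWWWRW
After op 3 fill(5,7,Y) [59 cells changed]:
YYYKYYYY
YYYYYYYY
YYYYYYGY
YYYBBYGY
YYYBBYYY
YYYBBYYY
YYYBBYYY
YYYYBYYY
YYYYYYRY

Answer: 59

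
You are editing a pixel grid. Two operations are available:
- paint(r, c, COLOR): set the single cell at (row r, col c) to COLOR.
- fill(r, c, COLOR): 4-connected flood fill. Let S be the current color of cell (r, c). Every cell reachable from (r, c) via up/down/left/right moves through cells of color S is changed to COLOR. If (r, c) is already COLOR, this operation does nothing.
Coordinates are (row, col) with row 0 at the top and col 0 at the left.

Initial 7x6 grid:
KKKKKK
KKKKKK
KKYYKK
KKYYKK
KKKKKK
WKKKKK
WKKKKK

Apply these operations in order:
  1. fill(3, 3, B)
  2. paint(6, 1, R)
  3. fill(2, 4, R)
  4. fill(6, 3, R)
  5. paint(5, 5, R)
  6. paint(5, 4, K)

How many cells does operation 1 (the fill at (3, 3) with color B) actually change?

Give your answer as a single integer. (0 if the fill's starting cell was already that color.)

Answer: 4

Derivation:
After op 1 fill(3,3,B) [4 cells changed]:
KKKKKK
KKKKKK
KKBBKK
KKBBKK
KKKKKK
WKKKKK
WKKKKK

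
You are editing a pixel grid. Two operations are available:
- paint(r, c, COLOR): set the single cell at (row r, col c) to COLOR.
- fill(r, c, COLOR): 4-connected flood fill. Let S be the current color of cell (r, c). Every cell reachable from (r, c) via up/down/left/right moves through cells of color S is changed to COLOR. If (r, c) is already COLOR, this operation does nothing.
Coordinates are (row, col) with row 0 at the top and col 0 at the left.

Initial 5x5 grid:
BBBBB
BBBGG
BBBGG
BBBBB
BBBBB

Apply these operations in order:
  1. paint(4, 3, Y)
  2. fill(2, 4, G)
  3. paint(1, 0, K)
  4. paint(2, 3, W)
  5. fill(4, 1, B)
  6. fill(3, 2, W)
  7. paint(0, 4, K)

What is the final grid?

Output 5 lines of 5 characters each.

Answer: WWWWK
KWWGG
WWWWG
WWWWW
WWWYW

Derivation:
After op 1 paint(4,3,Y):
BBBBB
BBBGG
BBBGG
BBBBB
BBBYB
After op 2 fill(2,4,G) [0 cells changed]:
BBBBB
BBBGG
BBBGG
BBBBB
BBBYB
After op 3 paint(1,0,K):
BBBBB
KBBGG
BBBGG
BBBBB
BBBYB
After op 4 paint(2,3,W):
BBBBB
KBBGG
BBBWG
BBBBB
BBBYB
After op 5 fill(4,1,B) [0 cells changed]:
BBBBB
KBBGG
BBBWG
BBBBB
BBBYB
After op 6 fill(3,2,W) [19 cells changed]:
WWWWW
KWWGG
WWWWG
WWWWW
WWWYW
After op 7 paint(0,4,K):
WWWWK
KWWGG
WWWWG
WWWWW
WWWYW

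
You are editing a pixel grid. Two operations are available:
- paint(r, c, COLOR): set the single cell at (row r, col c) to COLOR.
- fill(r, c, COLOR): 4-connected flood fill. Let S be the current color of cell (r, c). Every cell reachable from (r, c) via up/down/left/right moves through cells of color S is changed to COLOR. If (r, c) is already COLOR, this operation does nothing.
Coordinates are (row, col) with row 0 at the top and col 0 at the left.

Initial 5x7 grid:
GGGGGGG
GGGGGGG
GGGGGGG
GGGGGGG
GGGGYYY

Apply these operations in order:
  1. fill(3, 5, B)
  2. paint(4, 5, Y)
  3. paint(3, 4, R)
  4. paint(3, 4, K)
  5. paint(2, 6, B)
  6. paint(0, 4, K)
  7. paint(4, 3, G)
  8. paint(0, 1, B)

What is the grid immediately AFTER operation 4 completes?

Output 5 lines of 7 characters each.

After op 1 fill(3,5,B) [32 cells changed]:
BBBBBBB
BBBBBBB
BBBBBBB
BBBBBBB
BBBBYYY
After op 2 paint(4,5,Y):
BBBBBBB
BBBBBBB
BBBBBBB
BBBBBBB
BBBBYYY
After op 3 paint(3,4,R):
BBBBBBB
BBBBBBB
BBBBBBB
BBBBRBB
BBBBYYY
After op 4 paint(3,4,K):
BBBBBBB
BBBBBBB
BBBBBBB
BBBBKBB
BBBBYYY

Answer: BBBBBBB
BBBBBBB
BBBBBBB
BBBBKBB
BBBBYYY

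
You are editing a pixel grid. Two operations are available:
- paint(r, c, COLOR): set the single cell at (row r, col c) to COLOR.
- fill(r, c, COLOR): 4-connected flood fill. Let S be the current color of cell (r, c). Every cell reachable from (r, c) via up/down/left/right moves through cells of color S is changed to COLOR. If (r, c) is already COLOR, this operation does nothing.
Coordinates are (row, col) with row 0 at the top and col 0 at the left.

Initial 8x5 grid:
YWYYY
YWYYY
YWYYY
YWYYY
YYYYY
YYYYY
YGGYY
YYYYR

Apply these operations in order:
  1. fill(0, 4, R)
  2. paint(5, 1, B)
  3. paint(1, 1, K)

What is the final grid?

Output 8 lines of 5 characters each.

Answer: RWRRR
RKRRR
RWRRR
RWRRR
RRRRR
RBRRR
RGGRR
RRRRR

Derivation:
After op 1 fill(0,4,R) [33 cells changed]:
RWRRR
RWRRR
RWRRR
RWRRR
RRRRR
RRRRR
RGGRR
RRRRR
After op 2 paint(5,1,B):
RWRRR
RWRRR
RWRRR
RWRRR
RRRRR
RBRRR
RGGRR
RRRRR
After op 3 paint(1,1,K):
RWRRR
RKRRR
RWRRR
RWRRR
RRRRR
RBRRR
RGGRR
RRRRR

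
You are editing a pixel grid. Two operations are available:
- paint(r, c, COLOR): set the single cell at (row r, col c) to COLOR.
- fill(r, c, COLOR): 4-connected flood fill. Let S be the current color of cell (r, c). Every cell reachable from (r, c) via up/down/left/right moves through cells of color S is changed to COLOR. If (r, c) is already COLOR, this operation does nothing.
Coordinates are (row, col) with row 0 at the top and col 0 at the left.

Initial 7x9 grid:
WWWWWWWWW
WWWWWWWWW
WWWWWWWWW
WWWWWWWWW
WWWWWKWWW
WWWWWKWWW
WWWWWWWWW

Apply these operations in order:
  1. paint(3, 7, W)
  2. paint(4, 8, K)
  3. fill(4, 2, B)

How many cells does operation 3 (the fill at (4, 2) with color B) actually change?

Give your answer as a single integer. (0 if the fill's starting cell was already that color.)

Answer: 60

Derivation:
After op 1 paint(3,7,W):
WWWWWWWWW
WWWWWWWWW
WWWWWWWWW
WWWWWWWWW
WWWWWKWWW
WWWWWKWWW
WWWWWWWWW
After op 2 paint(4,8,K):
WWWWWWWWW
WWWWWWWWW
WWWWWWWWW
WWWWWWWWW
WWWWWKWWK
WWWWWKWWW
WWWWWWWWW
After op 3 fill(4,2,B) [60 cells changed]:
BBBBBBBBB
BBBBBBBBB
BBBBBBBBB
BBBBBBBBB
BBBBBKBBK
BBBBBKBBB
BBBBBBBBB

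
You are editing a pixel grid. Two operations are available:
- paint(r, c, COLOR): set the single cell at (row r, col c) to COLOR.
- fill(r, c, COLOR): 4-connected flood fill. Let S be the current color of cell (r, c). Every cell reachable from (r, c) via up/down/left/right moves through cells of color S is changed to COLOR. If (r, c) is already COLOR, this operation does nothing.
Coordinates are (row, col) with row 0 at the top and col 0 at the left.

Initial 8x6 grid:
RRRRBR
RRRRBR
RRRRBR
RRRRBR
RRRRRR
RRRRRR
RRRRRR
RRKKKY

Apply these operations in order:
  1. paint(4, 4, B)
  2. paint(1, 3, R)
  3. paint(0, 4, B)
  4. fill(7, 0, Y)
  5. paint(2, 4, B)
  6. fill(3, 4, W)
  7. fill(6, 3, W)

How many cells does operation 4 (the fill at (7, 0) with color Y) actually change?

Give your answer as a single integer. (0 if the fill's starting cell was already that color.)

After op 1 paint(4,4,B):
RRRRBR
RRRRBR
RRRRBR
RRRRBR
RRRRBR
RRRRRR
RRRRRR
RRKKKY
After op 2 paint(1,3,R):
RRRRBR
RRRRBR
RRRRBR
RRRRBR
RRRRBR
RRRRRR
RRRRRR
RRKKKY
After op 3 paint(0,4,B):
RRRRBR
RRRRBR
RRRRBR
RRRRBR
RRRRBR
RRRRRR
RRRRRR
RRKKKY
After op 4 fill(7,0,Y) [39 cells changed]:
YYYYBY
YYYYBY
YYYYBY
YYYYBY
YYYYBY
YYYYYY
YYYYYY
YYKKKY

Answer: 39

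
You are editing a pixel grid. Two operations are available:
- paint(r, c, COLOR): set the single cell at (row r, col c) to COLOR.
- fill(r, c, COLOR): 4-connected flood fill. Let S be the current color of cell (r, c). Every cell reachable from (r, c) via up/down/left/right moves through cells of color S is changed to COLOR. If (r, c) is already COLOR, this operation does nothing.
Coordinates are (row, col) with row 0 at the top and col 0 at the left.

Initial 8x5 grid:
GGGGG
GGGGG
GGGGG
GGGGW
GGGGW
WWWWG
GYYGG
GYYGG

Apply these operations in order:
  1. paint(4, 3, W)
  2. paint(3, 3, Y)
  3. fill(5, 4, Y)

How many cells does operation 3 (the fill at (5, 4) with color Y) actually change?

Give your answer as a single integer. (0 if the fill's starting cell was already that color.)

After op 1 paint(4,3,W):
GGGGG
GGGGG
GGGGG
GGGGW
GGGWW
WWWWG
GYYGG
GYYGG
After op 2 paint(3,3,Y):
GGGGG
GGGGG
GGGGG
GGGYW
GGGWW
WWWWG
GYYGG
GYYGG
After op 3 fill(5,4,Y) [5 cells changed]:
GGGGG
GGGGG
GGGGG
GGGYW
GGGWW
WWWWY
GYYYY
GYYYY

Answer: 5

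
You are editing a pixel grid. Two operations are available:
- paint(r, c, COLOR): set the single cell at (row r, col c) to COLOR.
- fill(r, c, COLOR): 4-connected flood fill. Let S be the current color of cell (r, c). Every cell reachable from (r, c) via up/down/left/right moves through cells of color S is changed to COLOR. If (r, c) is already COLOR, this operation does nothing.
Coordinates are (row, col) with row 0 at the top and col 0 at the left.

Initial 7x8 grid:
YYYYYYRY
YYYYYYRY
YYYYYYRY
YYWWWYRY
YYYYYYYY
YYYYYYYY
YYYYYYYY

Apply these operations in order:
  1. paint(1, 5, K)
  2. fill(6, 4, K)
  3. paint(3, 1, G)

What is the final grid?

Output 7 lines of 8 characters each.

After op 1 paint(1,5,K):
YYYYYYRY
YYYYYKRY
YYYYYYRY
YYWWWYRY
YYYYYYYY
YYYYYYYY
YYYYYYYY
After op 2 fill(6,4,K) [48 cells changed]:
KKKKKKRK
KKKKKKRK
KKKKKKRK
KKWWWKRK
KKKKKKKK
KKKKKKKK
KKKKKKKK
After op 3 paint(3,1,G):
KKKKKKRK
KKKKKKRK
KKKKKKRK
KGWWWKRK
KKKKKKKK
KKKKKKKK
KKKKKKKK

Answer: KKKKKKRK
KKKKKKRK
KKKKKKRK
KGWWWKRK
KKKKKKKK
KKKKKKKK
KKKKKKKK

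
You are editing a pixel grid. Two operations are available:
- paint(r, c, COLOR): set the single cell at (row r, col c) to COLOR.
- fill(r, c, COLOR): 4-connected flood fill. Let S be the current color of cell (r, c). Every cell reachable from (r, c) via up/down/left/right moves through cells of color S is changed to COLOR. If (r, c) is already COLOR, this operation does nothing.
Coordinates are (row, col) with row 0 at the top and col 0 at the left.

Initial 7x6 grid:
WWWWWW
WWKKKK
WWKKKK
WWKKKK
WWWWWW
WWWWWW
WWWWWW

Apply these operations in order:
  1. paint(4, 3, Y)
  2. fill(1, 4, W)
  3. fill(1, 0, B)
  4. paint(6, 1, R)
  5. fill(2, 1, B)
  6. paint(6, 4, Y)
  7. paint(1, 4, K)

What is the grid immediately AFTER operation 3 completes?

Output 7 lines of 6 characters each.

After op 1 paint(4,3,Y):
WWWWWW
WWKKKK
WWKKKK
WWKKKK
WWWYWW
WWWWWW
WWWWWW
After op 2 fill(1,4,W) [12 cells changed]:
WWWWWW
WWWWWW
WWWWWW
WWWWWW
WWWYWW
WWWWWW
WWWWWW
After op 3 fill(1,0,B) [41 cells changed]:
BBBBBB
BBBBBB
BBBBBB
BBBBBB
BBBYBB
BBBBBB
BBBBBB

Answer: BBBBBB
BBBBBB
BBBBBB
BBBBBB
BBBYBB
BBBBBB
BBBBBB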